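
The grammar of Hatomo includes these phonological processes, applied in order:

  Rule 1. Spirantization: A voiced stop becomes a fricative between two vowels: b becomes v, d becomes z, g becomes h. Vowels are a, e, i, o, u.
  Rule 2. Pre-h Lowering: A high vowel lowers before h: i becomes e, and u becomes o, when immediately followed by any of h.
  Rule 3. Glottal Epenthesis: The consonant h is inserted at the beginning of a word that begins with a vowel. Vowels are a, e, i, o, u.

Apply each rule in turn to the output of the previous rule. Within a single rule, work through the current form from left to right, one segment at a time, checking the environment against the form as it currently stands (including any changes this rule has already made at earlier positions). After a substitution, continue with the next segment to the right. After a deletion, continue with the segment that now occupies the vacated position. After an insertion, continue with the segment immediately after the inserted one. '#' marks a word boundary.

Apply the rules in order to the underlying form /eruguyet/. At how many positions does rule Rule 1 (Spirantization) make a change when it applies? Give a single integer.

1

Rule 1 Spirantization: [eruguyet] → [eruhuyet]
Rule 2 Pre-h Lowering: [eruhuyet] → [erohuyet]
Rule 3 Glottal Epenthesis: [erohuyet] → [herohuyet]
Rule Rule 1 changed 1 position(s).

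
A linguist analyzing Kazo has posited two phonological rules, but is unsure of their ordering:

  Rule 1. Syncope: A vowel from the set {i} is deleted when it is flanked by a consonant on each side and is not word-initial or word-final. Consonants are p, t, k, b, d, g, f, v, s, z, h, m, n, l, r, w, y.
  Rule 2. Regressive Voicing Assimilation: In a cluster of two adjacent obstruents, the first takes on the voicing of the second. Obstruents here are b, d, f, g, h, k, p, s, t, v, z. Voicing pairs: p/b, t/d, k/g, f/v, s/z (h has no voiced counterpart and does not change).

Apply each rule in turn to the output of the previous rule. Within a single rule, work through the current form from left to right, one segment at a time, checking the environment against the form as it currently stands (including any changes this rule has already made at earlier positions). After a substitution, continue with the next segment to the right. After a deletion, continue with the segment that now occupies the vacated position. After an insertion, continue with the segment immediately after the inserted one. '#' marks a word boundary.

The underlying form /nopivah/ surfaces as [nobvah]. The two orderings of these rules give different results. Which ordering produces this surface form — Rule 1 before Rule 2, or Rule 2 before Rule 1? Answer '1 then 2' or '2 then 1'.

1 then 2

Order 1 then 2:
  1 Syncope: [nopivah] → [nopvah]
  2 Regressive Voicing Assimilation: [nopvah] → [nobvah]
  result: [nobvah]
Order 2 then 1:
  2 Regressive Voicing Assimilation: no change — [nopivah]
  1 Syncope: [nopivah] → [nopvah]
  result: [nopvah]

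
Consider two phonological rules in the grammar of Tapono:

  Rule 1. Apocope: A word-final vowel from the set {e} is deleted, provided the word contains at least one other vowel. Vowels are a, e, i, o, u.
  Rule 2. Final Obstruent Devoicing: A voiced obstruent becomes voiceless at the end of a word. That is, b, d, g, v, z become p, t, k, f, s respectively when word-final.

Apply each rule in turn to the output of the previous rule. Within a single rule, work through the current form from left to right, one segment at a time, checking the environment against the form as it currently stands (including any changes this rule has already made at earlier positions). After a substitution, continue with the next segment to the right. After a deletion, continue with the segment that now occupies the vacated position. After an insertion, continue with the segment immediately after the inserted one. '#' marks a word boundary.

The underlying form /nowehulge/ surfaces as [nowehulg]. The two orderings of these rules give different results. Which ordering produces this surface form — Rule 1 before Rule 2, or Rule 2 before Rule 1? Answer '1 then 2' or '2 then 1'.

2 then 1

Order 1 then 2:
  1 Apocope: [nowehulge] → [nowehulg]
  2 Final Obstruent Devoicing: [nowehulg] → [nowehulk]
  result: [nowehulk]
Order 2 then 1:
  2 Final Obstruent Devoicing: no change — [nowehulge]
  1 Apocope: [nowehulge] → [nowehulg]
  result: [nowehulg]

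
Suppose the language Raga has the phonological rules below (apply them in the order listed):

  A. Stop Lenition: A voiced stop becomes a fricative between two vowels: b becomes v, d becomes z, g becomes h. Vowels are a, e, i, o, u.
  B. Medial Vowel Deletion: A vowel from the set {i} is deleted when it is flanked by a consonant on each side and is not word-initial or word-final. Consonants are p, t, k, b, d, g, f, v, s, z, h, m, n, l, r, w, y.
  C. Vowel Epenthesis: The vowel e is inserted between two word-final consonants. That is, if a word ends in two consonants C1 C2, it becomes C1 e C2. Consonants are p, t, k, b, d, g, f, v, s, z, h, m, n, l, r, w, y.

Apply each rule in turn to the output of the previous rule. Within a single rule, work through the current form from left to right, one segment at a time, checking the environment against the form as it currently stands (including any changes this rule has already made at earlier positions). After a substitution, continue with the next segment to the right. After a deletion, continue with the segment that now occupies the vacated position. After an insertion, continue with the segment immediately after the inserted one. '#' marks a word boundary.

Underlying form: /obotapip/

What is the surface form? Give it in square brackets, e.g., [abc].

A Stop Lenition: [obotapip] → [ovotapip]
B Medial Vowel Deletion: [ovotapip] → [ovotapp]
C Vowel Epenthesis: [ovotapp] → [ovotapep]

[ovotapep]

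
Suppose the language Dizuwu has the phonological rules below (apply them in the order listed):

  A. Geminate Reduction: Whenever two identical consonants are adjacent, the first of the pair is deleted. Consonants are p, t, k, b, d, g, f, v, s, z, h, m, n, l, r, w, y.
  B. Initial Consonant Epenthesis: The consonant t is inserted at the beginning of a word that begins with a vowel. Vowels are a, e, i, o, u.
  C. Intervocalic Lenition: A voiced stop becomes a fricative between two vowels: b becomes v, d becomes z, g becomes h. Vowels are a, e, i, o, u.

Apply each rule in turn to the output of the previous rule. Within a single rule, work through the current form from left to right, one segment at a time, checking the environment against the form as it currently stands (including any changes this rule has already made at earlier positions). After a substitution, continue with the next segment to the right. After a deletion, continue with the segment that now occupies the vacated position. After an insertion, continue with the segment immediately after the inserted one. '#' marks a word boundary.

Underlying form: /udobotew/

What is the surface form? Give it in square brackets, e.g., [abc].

[tuzovotew]

A Geminate Reduction: no change — [udobotew]
B Initial Consonant Epenthesis: [udobotew] → [tudobotew]
C Intervocalic Lenition: [tudobotew] → [tuzovotew]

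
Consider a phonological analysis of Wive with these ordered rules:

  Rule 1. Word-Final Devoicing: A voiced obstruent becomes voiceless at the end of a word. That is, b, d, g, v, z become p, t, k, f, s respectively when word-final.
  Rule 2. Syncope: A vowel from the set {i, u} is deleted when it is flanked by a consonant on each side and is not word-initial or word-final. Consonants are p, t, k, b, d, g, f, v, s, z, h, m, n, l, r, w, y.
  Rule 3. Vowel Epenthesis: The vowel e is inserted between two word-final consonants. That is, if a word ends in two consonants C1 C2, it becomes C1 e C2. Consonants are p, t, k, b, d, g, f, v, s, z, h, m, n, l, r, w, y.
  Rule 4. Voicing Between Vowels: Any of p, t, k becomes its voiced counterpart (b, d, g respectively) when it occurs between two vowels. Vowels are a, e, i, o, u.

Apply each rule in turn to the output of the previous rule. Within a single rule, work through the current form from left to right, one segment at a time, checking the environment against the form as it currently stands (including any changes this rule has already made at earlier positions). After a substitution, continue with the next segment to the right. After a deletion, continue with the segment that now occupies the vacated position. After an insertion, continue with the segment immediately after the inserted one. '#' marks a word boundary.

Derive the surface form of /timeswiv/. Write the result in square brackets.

Rule 1 Word-Final Devoicing: [timeswiv] → [timeswif]
Rule 2 Syncope: [timeswif] → [tmeswf]
Rule 3 Vowel Epenthesis: [tmeswf] → [tmeswef]
Rule 4 Voicing Between Vowels: no change — [tmeswef]

[tmeswef]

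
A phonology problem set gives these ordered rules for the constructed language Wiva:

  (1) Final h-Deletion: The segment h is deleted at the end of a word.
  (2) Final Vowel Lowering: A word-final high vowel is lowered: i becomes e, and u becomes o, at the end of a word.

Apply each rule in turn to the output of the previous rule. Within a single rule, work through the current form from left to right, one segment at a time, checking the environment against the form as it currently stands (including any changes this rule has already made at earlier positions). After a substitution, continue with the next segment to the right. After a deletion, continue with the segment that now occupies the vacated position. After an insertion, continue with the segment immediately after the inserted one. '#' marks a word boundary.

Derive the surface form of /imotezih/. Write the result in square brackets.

[imoteze]

(1) Final h-Deletion: [imotezih] → [imotezi]
(2) Final Vowel Lowering: [imotezi] → [imoteze]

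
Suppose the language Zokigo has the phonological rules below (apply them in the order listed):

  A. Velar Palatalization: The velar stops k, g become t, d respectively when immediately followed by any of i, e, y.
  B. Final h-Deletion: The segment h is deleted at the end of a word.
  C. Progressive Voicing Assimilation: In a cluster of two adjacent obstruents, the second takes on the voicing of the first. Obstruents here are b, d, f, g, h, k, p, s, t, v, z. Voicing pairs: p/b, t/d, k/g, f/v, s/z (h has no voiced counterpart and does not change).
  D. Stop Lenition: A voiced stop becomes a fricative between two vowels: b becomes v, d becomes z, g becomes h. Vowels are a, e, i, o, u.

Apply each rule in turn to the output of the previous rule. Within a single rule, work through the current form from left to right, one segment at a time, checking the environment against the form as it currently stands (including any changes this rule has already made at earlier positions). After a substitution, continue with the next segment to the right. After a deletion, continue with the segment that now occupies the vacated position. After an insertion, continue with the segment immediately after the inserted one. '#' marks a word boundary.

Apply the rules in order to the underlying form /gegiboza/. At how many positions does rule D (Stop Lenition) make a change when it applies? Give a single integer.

A Velar Palatalization: [gegiboza] → [dediboza]
B Final h-Deletion: no change — [dediboza]
C Progressive Voicing Assimilation: no change — [dediboza]
D Stop Lenition: [dediboza] → [dezivoza]
Rule D changed 2 position(s).

2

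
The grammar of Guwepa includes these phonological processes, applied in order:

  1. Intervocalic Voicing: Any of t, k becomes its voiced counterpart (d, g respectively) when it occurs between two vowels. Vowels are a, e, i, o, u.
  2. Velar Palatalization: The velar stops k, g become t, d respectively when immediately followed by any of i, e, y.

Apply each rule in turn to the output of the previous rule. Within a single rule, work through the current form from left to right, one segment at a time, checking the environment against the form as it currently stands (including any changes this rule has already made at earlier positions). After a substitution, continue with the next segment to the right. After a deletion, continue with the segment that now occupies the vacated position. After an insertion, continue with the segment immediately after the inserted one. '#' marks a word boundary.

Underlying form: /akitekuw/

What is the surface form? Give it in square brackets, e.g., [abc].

[adideguw]

1 Intervocalic Voicing: [akitekuw] → [agideguw]
2 Velar Palatalization: [agideguw] → [adideguw]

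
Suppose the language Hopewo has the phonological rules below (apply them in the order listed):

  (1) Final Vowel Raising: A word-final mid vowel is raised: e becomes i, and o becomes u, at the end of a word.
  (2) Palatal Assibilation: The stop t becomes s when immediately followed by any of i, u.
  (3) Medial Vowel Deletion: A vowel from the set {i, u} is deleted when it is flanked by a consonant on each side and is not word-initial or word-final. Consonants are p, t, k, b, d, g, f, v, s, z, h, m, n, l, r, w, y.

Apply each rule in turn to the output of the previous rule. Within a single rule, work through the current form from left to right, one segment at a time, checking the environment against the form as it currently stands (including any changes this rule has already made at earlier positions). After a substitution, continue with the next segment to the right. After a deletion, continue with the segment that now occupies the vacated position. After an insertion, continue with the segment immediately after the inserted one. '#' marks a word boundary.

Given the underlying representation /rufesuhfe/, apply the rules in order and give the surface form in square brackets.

[rfeshfi]

(1) Final Vowel Raising: [rufesuhfe] → [rufesuhfi]
(2) Palatal Assibilation: no change — [rufesuhfi]
(3) Medial Vowel Deletion: [rufesuhfi] → [rfeshfi]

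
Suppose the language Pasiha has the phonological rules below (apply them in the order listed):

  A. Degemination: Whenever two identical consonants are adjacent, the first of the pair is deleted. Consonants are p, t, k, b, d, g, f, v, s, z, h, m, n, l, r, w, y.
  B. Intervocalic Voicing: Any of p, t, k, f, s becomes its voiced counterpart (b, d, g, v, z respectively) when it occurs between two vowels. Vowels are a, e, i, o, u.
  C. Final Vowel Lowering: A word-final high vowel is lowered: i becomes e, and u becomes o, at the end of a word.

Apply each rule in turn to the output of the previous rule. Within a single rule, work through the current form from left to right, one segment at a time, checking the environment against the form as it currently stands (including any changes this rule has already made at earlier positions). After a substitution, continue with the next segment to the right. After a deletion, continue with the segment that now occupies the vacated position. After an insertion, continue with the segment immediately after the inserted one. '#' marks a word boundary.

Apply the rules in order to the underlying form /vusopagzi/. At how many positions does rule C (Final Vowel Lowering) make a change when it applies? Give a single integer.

A Degemination: no change — [vusopagzi]
B Intervocalic Voicing: [vusopagzi] → [vuzobagzi]
C Final Vowel Lowering: [vuzobagzi] → [vuzobagze]
Rule C changed 1 position(s).

1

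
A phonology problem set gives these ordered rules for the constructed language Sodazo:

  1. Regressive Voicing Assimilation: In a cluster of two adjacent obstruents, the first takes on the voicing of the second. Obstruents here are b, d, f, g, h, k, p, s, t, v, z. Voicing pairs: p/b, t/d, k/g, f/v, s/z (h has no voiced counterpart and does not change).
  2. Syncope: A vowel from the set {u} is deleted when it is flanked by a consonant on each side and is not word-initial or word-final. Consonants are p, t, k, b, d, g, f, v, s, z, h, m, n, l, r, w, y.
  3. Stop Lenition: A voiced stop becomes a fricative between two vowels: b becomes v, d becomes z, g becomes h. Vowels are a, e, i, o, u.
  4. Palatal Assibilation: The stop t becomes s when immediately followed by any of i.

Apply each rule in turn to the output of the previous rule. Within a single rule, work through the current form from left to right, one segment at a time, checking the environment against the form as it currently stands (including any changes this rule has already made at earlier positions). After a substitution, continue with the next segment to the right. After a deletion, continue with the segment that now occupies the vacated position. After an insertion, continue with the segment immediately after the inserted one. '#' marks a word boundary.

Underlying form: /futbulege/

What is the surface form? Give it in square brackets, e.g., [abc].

[fdblehe]

1 Regressive Voicing Assimilation: [futbulege] → [fudbulege]
2 Syncope: [fudbulege] → [fdblege]
3 Stop Lenition: [fdblege] → [fdblehe]
4 Palatal Assibilation: no change — [fdblehe]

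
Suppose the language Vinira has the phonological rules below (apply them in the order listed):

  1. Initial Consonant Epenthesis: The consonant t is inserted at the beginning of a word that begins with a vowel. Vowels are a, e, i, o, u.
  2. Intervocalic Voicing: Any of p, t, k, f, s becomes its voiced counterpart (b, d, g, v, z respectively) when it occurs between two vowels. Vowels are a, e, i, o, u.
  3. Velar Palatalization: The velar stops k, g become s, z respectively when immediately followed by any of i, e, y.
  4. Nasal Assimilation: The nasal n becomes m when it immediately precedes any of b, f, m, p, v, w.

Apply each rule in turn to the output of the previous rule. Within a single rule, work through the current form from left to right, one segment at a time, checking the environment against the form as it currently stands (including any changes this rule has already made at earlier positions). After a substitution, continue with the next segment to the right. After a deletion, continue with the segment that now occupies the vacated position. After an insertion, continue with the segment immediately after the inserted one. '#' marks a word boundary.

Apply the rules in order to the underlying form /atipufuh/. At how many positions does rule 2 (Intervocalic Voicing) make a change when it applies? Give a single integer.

1 Initial Consonant Epenthesis: [atipufuh] → [tatipufuh]
2 Intervocalic Voicing: [tatipufuh] → [tadibuvuh]
3 Velar Palatalization: no change — [tadibuvuh]
4 Nasal Assimilation: no change — [tadibuvuh]
Rule 2 changed 3 position(s).

3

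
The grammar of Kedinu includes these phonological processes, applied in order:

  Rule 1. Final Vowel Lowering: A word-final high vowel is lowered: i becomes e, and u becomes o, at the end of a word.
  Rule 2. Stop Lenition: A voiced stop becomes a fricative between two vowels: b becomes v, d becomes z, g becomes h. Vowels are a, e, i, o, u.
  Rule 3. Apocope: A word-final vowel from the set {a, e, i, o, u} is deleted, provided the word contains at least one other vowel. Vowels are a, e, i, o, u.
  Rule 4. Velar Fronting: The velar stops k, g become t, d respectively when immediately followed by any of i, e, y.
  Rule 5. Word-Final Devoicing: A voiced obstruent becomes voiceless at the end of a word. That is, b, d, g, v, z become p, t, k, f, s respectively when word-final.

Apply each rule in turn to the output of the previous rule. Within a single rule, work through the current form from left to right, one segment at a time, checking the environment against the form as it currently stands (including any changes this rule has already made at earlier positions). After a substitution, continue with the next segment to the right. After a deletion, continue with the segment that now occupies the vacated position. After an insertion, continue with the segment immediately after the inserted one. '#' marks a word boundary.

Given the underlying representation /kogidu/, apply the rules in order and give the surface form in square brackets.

[kohis]

Rule 1 Final Vowel Lowering: [kogidu] → [kogido]
Rule 2 Stop Lenition: [kogido] → [kohizo]
Rule 3 Apocope: [kohizo] → [kohiz]
Rule 4 Velar Fronting: no change — [kohiz]
Rule 5 Word-Final Devoicing: [kohiz] → [kohis]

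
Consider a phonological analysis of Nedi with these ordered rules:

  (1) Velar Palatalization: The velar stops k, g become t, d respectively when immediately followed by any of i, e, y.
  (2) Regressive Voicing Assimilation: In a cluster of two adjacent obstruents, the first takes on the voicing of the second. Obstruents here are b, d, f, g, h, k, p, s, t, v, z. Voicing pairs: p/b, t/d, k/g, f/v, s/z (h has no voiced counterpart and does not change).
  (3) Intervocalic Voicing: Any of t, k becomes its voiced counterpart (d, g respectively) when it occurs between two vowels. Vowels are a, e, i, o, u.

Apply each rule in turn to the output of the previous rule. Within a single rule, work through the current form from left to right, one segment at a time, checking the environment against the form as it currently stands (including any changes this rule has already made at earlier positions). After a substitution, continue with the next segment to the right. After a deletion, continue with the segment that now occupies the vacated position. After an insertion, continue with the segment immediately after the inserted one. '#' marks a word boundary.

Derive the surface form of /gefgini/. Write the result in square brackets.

[devdini]

(1) Velar Palatalization: [gefgini] → [defdini]
(2) Regressive Voicing Assimilation: [defdini] → [devdini]
(3) Intervocalic Voicing: no change — [devdini]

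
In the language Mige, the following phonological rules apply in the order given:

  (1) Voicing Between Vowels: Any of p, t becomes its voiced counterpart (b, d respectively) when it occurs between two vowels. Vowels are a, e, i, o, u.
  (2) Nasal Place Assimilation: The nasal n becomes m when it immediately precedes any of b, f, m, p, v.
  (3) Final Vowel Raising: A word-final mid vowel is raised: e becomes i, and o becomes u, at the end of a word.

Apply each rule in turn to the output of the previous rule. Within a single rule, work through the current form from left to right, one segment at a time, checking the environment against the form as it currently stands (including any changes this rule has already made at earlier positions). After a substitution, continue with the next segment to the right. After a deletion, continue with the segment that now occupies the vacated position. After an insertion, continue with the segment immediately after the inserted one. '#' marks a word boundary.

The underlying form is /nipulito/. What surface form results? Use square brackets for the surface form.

(1) Voicing Between Vowels: [nipulito] → [nibulido]
(2) Nasal Place Assimilation: no change — [nibulido]
(3) Final Vowel Raising: [nibulido] → [nibulidu]

[nibulidu]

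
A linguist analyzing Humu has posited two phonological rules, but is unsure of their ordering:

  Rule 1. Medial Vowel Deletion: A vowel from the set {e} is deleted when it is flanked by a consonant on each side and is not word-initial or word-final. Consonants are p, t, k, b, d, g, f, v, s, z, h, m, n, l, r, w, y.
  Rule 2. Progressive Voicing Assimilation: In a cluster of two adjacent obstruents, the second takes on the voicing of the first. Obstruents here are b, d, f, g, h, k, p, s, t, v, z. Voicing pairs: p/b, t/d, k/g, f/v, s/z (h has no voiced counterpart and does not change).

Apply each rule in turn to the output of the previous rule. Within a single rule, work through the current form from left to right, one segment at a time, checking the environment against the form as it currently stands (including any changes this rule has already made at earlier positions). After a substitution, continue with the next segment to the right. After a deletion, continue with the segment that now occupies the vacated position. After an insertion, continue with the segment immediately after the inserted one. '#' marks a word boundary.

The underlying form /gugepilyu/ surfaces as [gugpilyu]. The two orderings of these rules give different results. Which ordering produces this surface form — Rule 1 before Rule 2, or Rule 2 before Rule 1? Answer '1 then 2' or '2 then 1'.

2 then 1

Order 1 then 2:
  1 Medial Vowel Deletion: [gugepilyu] → [gugpilyu]
  2 Progressive Voicing Assimilation: [gugpilyu] → [gugbilyu]
  result: [gugbilyu]
Order 2 then 1:
  2 Progressive Voicing Assimilation: no change — [gugepilyu]
  1 Medial Vowel Deletion: [gugepilyu] → [gugpilyu]
  result: [gugpilyu]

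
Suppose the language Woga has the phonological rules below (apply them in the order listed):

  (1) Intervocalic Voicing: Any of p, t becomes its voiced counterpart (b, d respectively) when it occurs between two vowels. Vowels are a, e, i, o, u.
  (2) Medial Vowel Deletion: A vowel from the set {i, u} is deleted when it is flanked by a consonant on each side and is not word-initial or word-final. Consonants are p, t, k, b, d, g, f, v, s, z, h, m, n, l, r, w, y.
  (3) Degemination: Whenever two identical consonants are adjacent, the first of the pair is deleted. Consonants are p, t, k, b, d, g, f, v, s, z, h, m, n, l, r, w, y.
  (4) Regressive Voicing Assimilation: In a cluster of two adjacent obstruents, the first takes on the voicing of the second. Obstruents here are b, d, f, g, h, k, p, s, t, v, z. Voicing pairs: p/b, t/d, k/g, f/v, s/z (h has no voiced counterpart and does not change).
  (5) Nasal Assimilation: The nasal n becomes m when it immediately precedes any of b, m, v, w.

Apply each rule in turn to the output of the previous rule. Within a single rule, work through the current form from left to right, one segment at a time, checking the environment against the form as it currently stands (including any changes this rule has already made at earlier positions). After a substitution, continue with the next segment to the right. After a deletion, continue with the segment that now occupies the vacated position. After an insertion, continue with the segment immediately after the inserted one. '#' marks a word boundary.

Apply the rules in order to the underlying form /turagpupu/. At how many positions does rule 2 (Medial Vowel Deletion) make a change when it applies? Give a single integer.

(1) Intervocalic Voicing: [turagpupu] → [turagpubu]
(2) Medial Vowel Deletion: [turagpubu] → [tragpbu]
(3) Degemination: no change — [tragpbu]
(4) Regressive Voicing Assimilation: [tragpbu] → [trakbbu]
(5) Nasal Assimilation: no change — [trakbbu]
Rule 2 changed 2 position(s).

2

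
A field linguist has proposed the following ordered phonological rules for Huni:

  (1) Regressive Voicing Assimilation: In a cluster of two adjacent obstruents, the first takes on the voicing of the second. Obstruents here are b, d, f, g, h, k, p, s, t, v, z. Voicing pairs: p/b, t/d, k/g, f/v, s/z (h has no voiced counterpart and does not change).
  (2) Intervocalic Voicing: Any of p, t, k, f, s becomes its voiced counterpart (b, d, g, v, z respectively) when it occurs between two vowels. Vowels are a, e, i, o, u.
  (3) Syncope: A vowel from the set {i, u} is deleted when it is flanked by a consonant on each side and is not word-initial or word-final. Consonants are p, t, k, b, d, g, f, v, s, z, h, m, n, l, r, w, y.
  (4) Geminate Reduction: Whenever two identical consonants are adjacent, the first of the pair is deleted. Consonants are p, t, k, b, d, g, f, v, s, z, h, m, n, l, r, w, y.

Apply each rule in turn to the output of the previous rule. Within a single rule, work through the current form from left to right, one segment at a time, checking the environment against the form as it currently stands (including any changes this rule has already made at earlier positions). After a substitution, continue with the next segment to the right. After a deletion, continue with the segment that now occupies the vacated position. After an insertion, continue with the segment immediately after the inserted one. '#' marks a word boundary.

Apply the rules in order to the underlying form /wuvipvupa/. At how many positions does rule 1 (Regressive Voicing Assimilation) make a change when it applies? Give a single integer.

(1) Regressive Voicing Assimilation: [wuvipvupa] → [wuvibvupa]
(2) Intervocalic Voicing: [wuvibvupa] → [wuvibvuba]
(3) Syncope: [wuvibvuba] → [wvbvba]
(4) Geminate Reduction: no change — [wvbvba]
Rule 1 changed 1 position(s).

1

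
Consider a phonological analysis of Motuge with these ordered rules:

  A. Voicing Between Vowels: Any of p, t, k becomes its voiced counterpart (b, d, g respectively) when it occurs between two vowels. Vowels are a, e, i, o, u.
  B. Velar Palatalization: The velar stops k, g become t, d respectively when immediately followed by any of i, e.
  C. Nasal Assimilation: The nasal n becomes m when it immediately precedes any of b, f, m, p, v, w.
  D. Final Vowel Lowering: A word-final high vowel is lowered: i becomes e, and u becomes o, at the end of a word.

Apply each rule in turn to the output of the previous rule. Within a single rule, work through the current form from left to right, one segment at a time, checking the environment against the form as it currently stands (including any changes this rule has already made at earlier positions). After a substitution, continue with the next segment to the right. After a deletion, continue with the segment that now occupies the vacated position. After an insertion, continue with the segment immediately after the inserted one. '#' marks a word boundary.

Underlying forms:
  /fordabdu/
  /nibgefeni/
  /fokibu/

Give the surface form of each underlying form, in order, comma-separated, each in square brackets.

/fordabdu/:
  A Voicing Between Vowels: no change — [fordabdu]
  B Velar Palatalization: no change — [fordabdu]
  C Nasal Assimilation: no change — [fordabdu]
  D Final Vowel Lowering: [fordabdu] → [fordabdo]
/nibgefeni/:
  A Voicing Between Vowels: no change — [nibgefeni]
  B Velar Palatalization: [nibgefeni] → [nibdefeni]
  C Nasal Assimilation: no change — [nibdefeni]
  D Final Vowel Lowering: [nibdefeni] → [nibdefene]
/fokibu/:
  A Voicing Between Vowels: [fokibu] → [fogibu]
  B Velar Palatalization: [fogibu] → [fodibu]
  C Nasal Assimilation: no change — [fodibu]
  D Final Vowel Lowering: [fodibu] → [fodibo]

[fordabdo], [nibdefene], [fodibo]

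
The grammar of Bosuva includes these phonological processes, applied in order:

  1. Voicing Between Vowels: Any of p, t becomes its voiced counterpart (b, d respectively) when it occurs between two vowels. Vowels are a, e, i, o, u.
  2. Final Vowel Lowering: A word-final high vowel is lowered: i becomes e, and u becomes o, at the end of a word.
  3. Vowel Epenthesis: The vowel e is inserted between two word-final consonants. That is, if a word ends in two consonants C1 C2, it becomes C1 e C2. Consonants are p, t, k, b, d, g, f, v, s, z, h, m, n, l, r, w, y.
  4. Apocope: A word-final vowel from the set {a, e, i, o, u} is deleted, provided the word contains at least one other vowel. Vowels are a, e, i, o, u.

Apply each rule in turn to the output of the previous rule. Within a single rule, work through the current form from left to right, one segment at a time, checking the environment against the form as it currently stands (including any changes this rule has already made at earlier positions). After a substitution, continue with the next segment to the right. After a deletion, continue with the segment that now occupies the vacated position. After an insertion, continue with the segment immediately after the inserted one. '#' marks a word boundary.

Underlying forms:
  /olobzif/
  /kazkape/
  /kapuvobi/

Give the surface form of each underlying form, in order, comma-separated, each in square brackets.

/olobzif/:
  1 Voicing Between Vowels: no change — [olobzif]
  2 Final Vowel Lowering: no change — [olobzif]
  3 Vowel Epenthesis: no change — [olobzif]
  4 Apocope: no change — [olobzif]
/kazkape/:
  1 Voicing Between Vowels: [kazkape] → [kazkabe]
  2 Final Vowel Lowering: no change — [kazkabe]
  3 Vowel Epenthesis: no change — [kazkabe]
  4 Apocope: [kazkabe] → [kazkab]
/kapuvobi/:
  1 Voicing Between Vowels: [kapuvobi] → [kabuvobi]
  2 Final Vowel Lowering: [kabuvobi] → [kabuvobe]
  3 Vowel Epenthesis: no change — [kabuvobe]
  4 Apocope: [kabuvobe] → [kabuvob]

[olobzif], [kazkab], [kabuvob]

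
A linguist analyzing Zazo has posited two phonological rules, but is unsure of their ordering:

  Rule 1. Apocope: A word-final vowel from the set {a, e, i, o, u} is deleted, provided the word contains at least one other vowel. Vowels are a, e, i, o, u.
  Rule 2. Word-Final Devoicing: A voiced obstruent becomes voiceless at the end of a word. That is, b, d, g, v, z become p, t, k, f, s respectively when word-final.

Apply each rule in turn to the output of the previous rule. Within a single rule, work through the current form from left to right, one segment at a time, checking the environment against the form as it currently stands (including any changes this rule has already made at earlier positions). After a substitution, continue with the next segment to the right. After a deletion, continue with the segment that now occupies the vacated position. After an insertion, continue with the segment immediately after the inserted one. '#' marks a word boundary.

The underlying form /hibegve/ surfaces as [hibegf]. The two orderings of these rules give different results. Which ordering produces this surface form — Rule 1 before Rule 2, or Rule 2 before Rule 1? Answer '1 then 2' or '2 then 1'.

Order 1 then 2:
  1 Apocope: [hibegve] → [hibegv]
  2 Word-Final Devoicing: [hibegv] → [hibegf]
  result: [hibegf]
Order 2 then 1:
  2 Word-Final Devoicing: no change — [hibegve]
  1 Apocope: [hibegve] → [hibegv]
  result: [hibegv]

1 then 2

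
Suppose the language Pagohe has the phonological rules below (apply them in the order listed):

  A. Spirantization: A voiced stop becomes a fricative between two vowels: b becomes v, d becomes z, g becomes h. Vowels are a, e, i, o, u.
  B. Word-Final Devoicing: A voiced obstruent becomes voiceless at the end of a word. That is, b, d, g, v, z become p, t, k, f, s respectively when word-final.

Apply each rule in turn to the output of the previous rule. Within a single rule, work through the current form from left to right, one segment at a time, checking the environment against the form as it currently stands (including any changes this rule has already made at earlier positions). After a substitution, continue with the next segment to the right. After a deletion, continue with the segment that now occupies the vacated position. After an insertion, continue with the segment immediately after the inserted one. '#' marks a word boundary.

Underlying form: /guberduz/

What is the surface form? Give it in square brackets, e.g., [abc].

A Spirantization: [guberduz] → [guverduz]
B Word-Final Devoicing: [guverduz] → [guverdus]

[guverdus]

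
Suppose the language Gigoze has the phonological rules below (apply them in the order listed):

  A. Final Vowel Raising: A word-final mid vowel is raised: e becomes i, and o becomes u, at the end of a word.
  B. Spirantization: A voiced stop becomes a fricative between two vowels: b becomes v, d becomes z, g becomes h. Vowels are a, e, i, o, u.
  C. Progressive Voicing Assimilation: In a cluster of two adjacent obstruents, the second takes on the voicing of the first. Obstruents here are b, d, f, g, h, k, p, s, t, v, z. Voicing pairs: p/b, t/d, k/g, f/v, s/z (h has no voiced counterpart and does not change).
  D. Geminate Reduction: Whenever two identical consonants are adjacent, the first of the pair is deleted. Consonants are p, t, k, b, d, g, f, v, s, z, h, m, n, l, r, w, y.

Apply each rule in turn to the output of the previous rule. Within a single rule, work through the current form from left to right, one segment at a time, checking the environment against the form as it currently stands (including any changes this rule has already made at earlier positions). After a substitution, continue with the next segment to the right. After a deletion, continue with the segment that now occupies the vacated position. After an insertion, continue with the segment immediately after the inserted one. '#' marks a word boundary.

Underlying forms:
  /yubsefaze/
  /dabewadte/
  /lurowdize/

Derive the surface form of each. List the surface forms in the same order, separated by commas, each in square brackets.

[yubzefazi], [davewadi], [lurowdizi]

/yubsefaze/:
  A Final Vowel Raising: [yubsefaze] → [yubsefazi]
  B Spirantization: no change — [yubsefazi]
  C Progressive Voicing Assimilation: [yubsefazi] → [yubzefazi]
  D Geminate Reduction: no change — [yubzefazi]
/dabewadte/:
  A Final Vowel Raising: [dabewadte] → [dabewadti]
  B Spirantization: [dabewadti] → [davewadti]
  C Progressive Voicing Assimilation: [davewadti] → [davewaddi]
  D Geminate Reduction: [davewaddi] → [davewadi]
/lurowdize/:
  A Final Vowel Raising: [lurowdize] → [lurowdizi]
  B Spirantization: no change — [lurowdizi]
  C Progressive Voicing Assimilation: no change — [lurowdizi]
  D Geminate Reduction: no change — [lurowdizi]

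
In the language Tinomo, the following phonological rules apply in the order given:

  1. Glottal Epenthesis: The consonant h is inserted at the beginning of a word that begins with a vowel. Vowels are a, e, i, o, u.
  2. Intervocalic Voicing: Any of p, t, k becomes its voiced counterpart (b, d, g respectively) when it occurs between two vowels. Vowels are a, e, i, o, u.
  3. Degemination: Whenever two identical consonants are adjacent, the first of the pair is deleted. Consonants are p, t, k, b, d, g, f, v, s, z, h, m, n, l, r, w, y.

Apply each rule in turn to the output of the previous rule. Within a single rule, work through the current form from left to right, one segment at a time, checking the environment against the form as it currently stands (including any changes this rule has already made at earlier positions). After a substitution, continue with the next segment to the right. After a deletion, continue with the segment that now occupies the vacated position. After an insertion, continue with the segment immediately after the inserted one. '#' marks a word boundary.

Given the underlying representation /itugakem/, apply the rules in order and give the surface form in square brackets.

1 Glottal Epenthesis: [itugakem] → [hitugakem]
2 Intervocalic Voicing: [hitugakem] → [hidugagem]
3 Degemination: no change — [hidugagem]

[hidugagem]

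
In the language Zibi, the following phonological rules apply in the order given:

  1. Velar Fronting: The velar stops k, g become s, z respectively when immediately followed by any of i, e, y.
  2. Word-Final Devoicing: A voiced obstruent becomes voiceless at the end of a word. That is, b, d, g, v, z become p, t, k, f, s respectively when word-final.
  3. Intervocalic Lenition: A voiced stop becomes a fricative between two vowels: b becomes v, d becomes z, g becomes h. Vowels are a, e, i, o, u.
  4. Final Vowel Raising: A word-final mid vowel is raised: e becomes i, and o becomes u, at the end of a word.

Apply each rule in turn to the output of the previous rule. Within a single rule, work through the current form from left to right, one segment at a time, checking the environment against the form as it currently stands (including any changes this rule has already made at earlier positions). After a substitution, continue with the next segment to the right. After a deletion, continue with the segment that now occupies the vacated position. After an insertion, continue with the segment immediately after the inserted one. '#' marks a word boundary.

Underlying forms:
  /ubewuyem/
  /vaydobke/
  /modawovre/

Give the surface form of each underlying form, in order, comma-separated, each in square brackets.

/ubewuyem/:
  1 Velar Fronting: no change — [ubewuyem]
  2 Word-Final Devoicing: no change — [ubewuyem]
  3 Intervocalic Lenition: [ubewuyem] → [uvewuyem]
  4 Final Vowel Raising: no change — [uvewuyem]
/vaydobke/:
  1 Velar Fronting: [vaydobke] → [vaydobse]
  2 Word-Final Devoicing: no change — [vaydobse]
  3 Intervocalic Lenition: no change — [vaydobse]
  4 Final Vowel Raising: [vaydobse] → [vaydobsi]
/modawovre/:
  1 Velar Fronting: no change — [modawovre]
  2 Word-Final Devoicing: no change — [modawovre]
  3 Intervocalic Lenition: [modawovre] → [mozawovre]
  4 Final Vowel Raising: [mozawovre] → [mozawovri]

[uvewuyem], [vaydobsi], [mozawovri]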